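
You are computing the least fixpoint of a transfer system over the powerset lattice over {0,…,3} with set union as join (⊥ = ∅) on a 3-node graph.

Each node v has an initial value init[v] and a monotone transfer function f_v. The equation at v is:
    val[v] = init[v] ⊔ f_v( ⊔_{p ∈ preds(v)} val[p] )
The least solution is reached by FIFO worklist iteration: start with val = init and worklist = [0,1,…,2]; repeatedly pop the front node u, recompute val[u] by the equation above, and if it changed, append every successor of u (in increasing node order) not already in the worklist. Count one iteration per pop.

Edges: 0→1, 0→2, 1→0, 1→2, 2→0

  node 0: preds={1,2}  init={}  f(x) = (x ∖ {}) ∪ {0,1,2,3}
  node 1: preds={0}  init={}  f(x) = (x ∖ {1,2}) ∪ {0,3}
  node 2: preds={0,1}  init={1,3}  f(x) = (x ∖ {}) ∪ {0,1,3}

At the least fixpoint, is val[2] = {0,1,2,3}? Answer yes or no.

Iteration log — 4 steps:
  step 1. node 0  ⊔preds={1,3}  new={0,1,2,3}  old={}  +wl: 
  step 2. node 1  ⊔preds={0,1,2,3}  new={0,3}  old={}  +wl: 0
  step 3. node 2  ⊔preds={0,1,2,3}  new={0,1,2,3}  old={1,3}  +wl: 
  step 4. node 0  ⊔preds={0,1,2,3}  new={0,1,2,3}  stable

Least fixpoint reached:
  node 0: {0,1,2,3}
  node 1: {0,3}
  node 2: {0,1,2,3}

yes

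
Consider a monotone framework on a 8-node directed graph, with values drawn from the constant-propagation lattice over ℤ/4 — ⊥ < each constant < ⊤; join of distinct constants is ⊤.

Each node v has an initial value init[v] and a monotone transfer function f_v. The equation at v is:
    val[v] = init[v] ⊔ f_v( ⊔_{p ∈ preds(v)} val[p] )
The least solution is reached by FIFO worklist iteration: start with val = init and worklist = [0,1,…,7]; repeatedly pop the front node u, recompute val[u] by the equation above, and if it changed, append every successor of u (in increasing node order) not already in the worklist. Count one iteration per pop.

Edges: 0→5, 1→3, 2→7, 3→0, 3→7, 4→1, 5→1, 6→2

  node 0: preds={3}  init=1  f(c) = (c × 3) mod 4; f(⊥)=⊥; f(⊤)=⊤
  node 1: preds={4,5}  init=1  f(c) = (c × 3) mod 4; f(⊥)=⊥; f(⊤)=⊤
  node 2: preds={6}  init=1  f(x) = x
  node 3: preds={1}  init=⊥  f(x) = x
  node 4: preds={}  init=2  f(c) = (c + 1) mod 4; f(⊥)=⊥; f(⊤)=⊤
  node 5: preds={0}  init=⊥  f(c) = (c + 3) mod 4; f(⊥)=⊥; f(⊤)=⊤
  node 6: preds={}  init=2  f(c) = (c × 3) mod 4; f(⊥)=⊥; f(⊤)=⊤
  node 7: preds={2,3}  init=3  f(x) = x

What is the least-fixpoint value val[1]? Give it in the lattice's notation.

Worklist (12 pops):
  #1 pop 0: in=⊥ → 1 (no change)
  #2 pop 1: in=2 → ⊤ (was 1); enqueue []
  #3 pop 2: in=2 → ⊤ (was 1); enqueue []
  #4 pop 3: in=⊤ → ⊤ (was ⊥); enqueue [0]
  #5 pop 4: in=⊥ → 2 (no change)
  #6 pop 5: in=1 → 0 (was ⊥); enqueue [1]
  #7 pop 6: in=⊥ → 2 (no change)
  #8 pop 7: in=⊤ → ⊤ (was 3); enqueue []
  #9 pop 0: in=⊤ → ⊤ (was 1); enqueue [5]
  #10 pop 1: in=⊤ → ⊤ (no change)
  #11 pop 5: in=⊤ → ⊤ (was 0); enqueue [1]
  #12 pop 1: in=⊤ → ⊤ (no change)

Fixpoint:
  val[0] = ⊤
  val[1] = ⊤
  val[2] = ⊤
  val[3] = ⊤
  val[4] = 2
  val[5] = ⊤
  val[6] = 2
  val[7] = ⊤

⊤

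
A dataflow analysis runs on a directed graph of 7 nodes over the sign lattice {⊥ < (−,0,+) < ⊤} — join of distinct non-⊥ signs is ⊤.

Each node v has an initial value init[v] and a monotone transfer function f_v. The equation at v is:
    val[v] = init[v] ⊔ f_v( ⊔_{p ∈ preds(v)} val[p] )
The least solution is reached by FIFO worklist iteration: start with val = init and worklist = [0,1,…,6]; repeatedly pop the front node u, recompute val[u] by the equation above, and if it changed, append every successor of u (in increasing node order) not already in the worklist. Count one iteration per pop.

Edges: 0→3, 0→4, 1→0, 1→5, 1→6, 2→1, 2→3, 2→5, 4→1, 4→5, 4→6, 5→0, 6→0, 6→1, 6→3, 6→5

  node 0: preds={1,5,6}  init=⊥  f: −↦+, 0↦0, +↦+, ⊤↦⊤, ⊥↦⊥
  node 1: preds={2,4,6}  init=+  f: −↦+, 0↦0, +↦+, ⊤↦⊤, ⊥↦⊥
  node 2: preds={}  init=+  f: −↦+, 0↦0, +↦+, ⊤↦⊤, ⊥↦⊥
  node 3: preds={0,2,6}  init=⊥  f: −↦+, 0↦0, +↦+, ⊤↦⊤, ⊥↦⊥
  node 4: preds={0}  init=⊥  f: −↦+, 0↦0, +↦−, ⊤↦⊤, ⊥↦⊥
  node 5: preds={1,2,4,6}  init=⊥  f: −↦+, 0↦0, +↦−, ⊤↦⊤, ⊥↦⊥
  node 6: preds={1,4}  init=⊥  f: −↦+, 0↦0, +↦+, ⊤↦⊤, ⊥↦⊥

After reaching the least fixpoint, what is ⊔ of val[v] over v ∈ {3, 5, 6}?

Iteration log — 16 steps:
  step 1. node 0  ⊔preds=+  new=+  old=⊥  +wl: 
  step 2. node 1  ⊔preds=+  new=+  stable
  step 3. node 2  ⊔preds=⊥  new=+  stable
  step 4. node 3  ⊔preds=+  new=+  old=⊥  +wl: 
  step 5. node 4  ⊔preds=+  new=−  old=⊥  +wl: 1
  step 6. node 5  ⊔preds=⊤  new=⊤  old=⊥  +wl: 0
  step 7. node 6  ⊔preds=⊤  new=⊤  old=⊥  +wl: 3,5
  step 8. node 1  ⊔preds=⊤  new=⊤  old=+  +wl: 6
  step 9. node 0  ⊔preds=⊤  new=⊤  old=+  +wl: 4
  step 10. node 3  ⊔preds=⊤  new=⊤  old=+  +wl: 
  step 11. node 5  ⊔preds=⊤  new=⊤  stable
  step 12. node 6  ⊔preds=⊤  new=⊤  stable
  step 13. node 4  ⊔preds=⊤  new=⊤  old=−  +wl: 1,5,6
  step 14. node 1  ⊔preds=⊤  new=⊤  stable
  step 15. node 5  ⊔preds=⊤  new=⊤  stable
  step 16. node 6  ⊔preds=⊤  new=⊤  stable

Least fixpoint reached:
  node 0: ⊤
  node 1: ⊤
  node 2: +
  node 3: ⊤
  node 4: ⊤
  node 5: ⊤
  node 6: ⊤

⊤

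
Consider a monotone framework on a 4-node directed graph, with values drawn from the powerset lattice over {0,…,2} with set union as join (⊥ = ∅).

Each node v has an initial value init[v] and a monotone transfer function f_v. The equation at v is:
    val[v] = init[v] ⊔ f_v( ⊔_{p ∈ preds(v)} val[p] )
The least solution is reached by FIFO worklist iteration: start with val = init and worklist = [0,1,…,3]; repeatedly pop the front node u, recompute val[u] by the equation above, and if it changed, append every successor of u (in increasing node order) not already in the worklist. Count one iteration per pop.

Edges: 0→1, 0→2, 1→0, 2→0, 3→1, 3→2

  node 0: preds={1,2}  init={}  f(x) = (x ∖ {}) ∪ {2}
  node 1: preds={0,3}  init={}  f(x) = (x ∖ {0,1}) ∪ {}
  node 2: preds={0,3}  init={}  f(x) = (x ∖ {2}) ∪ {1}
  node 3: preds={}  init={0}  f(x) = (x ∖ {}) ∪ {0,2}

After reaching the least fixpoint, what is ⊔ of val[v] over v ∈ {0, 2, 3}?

Worklist (7 pops):
  #1 pop 0: in={} → {2} (was {}); enqueue []
  #2 pop 1: in={0,2} → {2} (was {}); enqueue [0]
  #3 pop 2: in={0,2} → {0,1} (was {}); enqueue []
  #4 pop 3: in={} → {0,2} (was {0}); enqueue [1,2]
  #5 pop 0: in={0,1,2} → {0,1,2} (was {2}); enqueue []
  #6 pop 1: in={0,1,2} → {2} (no change)
  #7 pop 2: in={0,1,2} → {0,1} (no change)

Fixpoint:
  val[0] = {0,1,2}
  val[1] = {2}
  val[2] = {0,1}
  val[3] = {0,2}

{0,1,2}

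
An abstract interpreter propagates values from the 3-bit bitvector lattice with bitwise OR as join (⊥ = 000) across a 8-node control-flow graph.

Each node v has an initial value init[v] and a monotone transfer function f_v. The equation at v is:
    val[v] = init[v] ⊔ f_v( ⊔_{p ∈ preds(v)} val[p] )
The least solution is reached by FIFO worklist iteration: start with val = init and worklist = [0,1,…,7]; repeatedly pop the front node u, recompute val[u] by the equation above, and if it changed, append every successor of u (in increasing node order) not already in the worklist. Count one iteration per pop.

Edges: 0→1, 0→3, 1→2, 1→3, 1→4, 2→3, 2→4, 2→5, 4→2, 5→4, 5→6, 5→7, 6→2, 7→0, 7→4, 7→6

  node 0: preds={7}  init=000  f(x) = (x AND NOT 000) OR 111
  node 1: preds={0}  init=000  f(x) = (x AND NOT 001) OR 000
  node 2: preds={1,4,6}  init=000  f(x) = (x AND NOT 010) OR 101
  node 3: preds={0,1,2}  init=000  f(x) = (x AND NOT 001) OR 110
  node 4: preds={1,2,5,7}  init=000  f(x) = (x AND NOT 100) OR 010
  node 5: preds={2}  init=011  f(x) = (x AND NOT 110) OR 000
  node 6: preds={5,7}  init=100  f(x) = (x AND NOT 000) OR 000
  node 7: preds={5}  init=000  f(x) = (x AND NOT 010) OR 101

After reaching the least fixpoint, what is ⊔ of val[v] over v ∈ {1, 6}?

111

Iteration log — 12 steps:
  step 1. node 0  ⊔preds=000  new=111  old=000  +wl: 
  step 2. node 1  ⊔preds=111  new=110  old=000  +wl: 
  step 3. node 2  ⊔preds=110  new=101  old=000  +wl: 
  step 4. node 3  ⊔preds=111  new=110  old=000  +wl: 
  step 5. node 4  ⊔preds=111  new=011  old=000  +wl: 2
  step 6. node 5  ⊔preds=101  new=011  stable
  step 7. node 6  ⊔preds=011  new=111  old=100  +wl: 
  step 8. node 7  ⊔preds=011  new=101  old=000  +wl: 0,4,6
  step 9. node 2  ⊔preds=111  new=101  stable
  step 10. node 0  ⊔preds=101  new=111  stable
  step 11. node 4  ⊔preds=111  new=011  stable
  step 12. node 6  ⊔preds=111  new=111  stable

Least fixpoint reached:
  node 0: 111
  node 1: 110
  node 2: 101
  node 3: 110
  node 4: 011
  node 5: 011
  node 6: 111
  node 7: 101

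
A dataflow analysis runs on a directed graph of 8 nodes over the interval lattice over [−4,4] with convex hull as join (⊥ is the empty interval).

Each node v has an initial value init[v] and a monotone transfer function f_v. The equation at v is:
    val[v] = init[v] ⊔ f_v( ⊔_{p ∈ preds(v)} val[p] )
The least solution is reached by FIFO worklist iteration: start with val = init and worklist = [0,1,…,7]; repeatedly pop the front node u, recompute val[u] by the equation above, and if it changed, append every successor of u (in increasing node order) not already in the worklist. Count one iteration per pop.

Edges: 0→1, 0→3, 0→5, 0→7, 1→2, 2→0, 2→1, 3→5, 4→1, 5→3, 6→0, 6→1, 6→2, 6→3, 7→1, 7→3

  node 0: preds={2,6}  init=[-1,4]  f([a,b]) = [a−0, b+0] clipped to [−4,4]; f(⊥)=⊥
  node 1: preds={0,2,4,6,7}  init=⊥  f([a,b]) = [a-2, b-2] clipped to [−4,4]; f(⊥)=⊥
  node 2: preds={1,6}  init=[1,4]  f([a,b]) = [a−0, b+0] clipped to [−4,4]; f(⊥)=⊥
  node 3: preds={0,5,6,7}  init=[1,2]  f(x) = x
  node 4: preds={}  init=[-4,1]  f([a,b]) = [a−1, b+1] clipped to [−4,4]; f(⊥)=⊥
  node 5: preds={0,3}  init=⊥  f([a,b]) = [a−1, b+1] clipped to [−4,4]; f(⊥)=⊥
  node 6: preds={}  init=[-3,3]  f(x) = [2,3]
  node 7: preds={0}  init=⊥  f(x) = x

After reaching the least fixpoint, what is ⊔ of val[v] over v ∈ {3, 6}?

[-4,4]

Worklist (15 pops):
  #1 pop 0: in=[-3,4] → [-3,4] (was [-1,4]); enqueue []
  #2 pop 1: in=[-4,4] → [-4,2] (was ⊥); enqueue []
  #3 pop 2: in=[-4,3] → [-4,4] (was [1,4]); enqueue [0,1]
  #4 pop 3: in=[-3,4] → [-3,4] (was [1,2]); enqueue []
  #5 pop 4: in=⊥ → [-4,1] (no change)
  #6 pop 5: in=[-3,4] → [-4,4] (was ⊥); enqueue [3]
  #7 pop 6: in=⊥ → [-3,3] (no change)
  #8 pop 7: in=[-3,4] → [-3,4] (was ⊥); enqueue []
  #9 pop 0: in=[-4,4] → [-4,4] (was [-3,4]); enqueue [5,7]
  #10 pop 1: in=[-4,4] → [-4,2] (no change)
  #11 pop 3: in=[-4,4] → [-4,4] (was [-3,4]); enqueue []
  #12 pop 5: in=[-4,4] → [-4,4] (no change)
  #13 pop 7: in=[-4,4] → [-4,4] (was [-3,4]); enqueue [1,3]
  #14 pop 1: in=[-4,4] → [-4,2] (no change)
  #15 pop 3: in=[-4,4] → [-4,4] (no change)

Fixpoint:
  val[0] = [-4,4]
  val[1] = [-4,2]
  val[2] = [-4,4]
  val[3] = [-4,4]
  val[4] = [-4,1]
  val[5] = [-4,4]
  val[6] = [-3,3]
  val[7] = [-4,4]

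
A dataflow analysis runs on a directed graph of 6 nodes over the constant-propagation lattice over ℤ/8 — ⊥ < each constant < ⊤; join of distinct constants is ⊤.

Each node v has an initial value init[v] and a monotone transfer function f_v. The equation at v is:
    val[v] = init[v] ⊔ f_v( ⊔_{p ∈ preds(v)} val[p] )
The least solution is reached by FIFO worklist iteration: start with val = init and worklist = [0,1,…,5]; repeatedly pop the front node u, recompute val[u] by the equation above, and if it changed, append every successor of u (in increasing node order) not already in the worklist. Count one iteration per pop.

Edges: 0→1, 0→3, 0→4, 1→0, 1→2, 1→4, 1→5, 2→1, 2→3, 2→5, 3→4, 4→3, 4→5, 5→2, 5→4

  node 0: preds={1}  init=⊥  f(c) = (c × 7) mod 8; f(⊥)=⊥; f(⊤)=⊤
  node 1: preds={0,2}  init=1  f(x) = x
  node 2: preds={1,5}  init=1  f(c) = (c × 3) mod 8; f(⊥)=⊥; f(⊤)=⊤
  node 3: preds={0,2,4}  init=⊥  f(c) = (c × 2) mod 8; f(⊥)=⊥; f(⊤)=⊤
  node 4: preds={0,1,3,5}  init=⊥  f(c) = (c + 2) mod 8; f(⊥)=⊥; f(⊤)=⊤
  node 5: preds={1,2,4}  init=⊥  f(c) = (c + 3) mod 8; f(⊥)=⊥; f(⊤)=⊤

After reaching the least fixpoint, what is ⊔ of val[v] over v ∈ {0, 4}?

Worklist (11 pops):
  #1 pop 0: in=1 → 7 (was ⊥); enqueue []
  #2 pop 1: in=⊤ → ⊤ (was 1); enqueue [0]
  #3 pop 2: in=⊤ → ⊤ (was 1); enqueue [1]
  #4 pop 3: in=⊤ → ⊤ (was ⊥); enqueue []
  #5 pop 4: in=⊤ → ⊤ (was ⊥); enqueue [3]
  #6 pop 5: in=⊤ → ⊤ (was ⊥); enqueue [2,4]
  #7 pop 0: in=⊤ → ⊤ (was 7); enqueue []
  #8 pop 1: in=⊤ → ⊤ (no change)
  #9 pop 3: in=⊤ → ⊤ (no change)
  #10 pop 2: in=⊤ → ⊤ (no change)
  #11 pop 4: in=⊤ → ⊤ (no change)

Fixpoint:
  val[0] = ⊤
  val[1] = ⊤
  val[2] = ⊤
  val[3] = ⊤
  val[4] = ⊤
  val[5] = ⊤

⊤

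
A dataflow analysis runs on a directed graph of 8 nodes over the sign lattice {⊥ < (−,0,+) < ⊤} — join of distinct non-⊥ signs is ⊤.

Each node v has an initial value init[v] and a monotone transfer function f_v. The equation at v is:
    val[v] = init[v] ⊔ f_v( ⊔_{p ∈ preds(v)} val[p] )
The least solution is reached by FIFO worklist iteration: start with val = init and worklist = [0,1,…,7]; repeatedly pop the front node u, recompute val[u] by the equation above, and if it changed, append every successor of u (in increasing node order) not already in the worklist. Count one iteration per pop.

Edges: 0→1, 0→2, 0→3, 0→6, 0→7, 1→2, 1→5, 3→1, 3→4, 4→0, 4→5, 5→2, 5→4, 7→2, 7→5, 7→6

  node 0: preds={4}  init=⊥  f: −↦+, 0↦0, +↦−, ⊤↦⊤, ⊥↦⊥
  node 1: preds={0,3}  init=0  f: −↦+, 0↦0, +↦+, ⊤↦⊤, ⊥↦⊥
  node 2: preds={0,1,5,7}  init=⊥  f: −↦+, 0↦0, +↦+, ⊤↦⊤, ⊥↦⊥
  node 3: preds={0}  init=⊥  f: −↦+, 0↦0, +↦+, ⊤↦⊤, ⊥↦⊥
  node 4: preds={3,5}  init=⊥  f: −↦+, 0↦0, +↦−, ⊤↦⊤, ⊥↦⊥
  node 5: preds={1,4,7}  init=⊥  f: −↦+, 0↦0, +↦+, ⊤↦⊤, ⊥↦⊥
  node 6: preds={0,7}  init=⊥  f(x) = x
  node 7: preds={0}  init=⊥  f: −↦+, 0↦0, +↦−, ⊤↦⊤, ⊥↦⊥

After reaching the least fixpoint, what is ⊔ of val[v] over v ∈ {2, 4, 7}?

0

Worklist (22 pops):
  #1 pop 0: in=⊥ → ⊥ (no change)
  #2 pop 1: in=⊥ → 0 (no change)
  #3 pop 2: in=0 → 0 (was ⊥); enqueue []
  #4 pop 3: in=⊥ → ⊥ (no change)
  #5 pop 4: in=⊥ → ⊥ (no change)
  #6 pop 5: in=0 → 0 (was ⊥); enqueue [2,4]
  #7 pop 6: in=⊥ → ⊥ (no change)
  #8 pop 7: in=⊥ → ⊥ (no change)
  #9 pop 2: in=0 → 0 (no change)
  #10 pop 4: in=0 → 0 (was ⊥); enqueue [0,5]
  #11 pop 0: in=0 → 0 (was ⊥); enqueue [1,2,3,6,7]
  #12 pop 5: in=0 → 0 (no change)
  #13 pop 1: in=0 → 0 (no change)
  #14 pop 2: in=0 → 0 (no change)
  #15 pop 3: in=0 → 0 (was ⊥); enqueue [1,4]
  #16 pop 6: in=0 → 0 (was ⊥); enqueue []
  #17 pop 7: in=0 → 0 (was ⊥); enqueue [2,5,6]
  #18 pop 1: in=0 → 0 (no change)
  #19 pop 4: in=0 → 0 (no change)
  #20 pop 2: in=0 → 0 (no change)
  #21 pop 5: in=0 → 0 (no change)
  #22 pop 6: in=0 → 0 (no change)

Fixpoint:
  val[0] = 0
  val[1] = 0
  val[2] = 0
  val[3] = 0
  val[4] = 0
  val[5] = 0
  val[6] = 0
  val[7] = 0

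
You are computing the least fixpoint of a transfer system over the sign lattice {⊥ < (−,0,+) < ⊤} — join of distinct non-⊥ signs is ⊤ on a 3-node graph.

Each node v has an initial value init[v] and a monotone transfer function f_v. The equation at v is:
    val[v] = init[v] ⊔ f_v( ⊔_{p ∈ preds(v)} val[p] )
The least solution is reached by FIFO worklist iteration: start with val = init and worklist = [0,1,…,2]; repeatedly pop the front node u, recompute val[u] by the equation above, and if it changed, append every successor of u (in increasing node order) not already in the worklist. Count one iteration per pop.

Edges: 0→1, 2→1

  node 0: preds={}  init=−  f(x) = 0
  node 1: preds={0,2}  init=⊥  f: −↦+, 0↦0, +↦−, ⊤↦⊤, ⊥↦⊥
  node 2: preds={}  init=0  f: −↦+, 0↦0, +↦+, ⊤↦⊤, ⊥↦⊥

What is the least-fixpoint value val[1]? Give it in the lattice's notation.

Trace (3 dequeues):
  [1] u=0 | in ⊥ | out ⊤ | prev − | push {}
  [2] u=1 | in ⊤ | out ⊤ | prev ⊥ | push {}
  [3] u=2 | in ⊥ | out 0 | ==

Converged values:
  [0] ⊤
  [1] ⊤
  [2] 0

⊤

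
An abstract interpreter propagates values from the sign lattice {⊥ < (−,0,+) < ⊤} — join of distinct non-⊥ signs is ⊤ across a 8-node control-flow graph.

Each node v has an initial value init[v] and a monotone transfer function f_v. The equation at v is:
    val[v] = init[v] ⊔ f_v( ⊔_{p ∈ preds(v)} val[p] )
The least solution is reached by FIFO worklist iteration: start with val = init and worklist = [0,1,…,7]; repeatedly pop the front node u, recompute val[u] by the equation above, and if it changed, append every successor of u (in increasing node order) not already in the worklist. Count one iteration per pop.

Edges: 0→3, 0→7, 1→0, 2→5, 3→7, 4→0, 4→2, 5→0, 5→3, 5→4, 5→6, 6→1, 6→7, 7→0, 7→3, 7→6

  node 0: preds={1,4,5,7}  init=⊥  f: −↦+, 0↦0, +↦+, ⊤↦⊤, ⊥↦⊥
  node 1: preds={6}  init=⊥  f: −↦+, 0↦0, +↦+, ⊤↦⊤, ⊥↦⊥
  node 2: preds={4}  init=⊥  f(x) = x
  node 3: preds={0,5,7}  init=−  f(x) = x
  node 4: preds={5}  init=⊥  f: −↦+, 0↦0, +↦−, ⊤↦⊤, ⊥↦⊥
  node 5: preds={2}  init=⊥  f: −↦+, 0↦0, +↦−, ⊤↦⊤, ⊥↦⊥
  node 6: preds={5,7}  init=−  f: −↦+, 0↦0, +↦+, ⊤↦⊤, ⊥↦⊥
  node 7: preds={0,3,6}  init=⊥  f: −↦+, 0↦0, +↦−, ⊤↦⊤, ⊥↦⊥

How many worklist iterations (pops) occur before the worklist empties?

17

Iteration log — 17 steps:
  step 1. node 0  ⊔preds=⊥  new=⊥  stable
  step 2. node 1  ⊔preds=−  new=+  old=⊥  +wl: 0
  step 3. node 2  ⊔preds=⊥  new=⊥  stable
  step 4. node 3  ⊔preds=⊥  new=−  stable
  step 5. node 4  ⊔preds=⊥  new=⊥  stable
  step 6. node 5  ⊔preds=⊥  new=⊥  stable
  step 7. node 6  ⊔preds=⊥  new=−  stable
  step 8. node 7  ⊔preds=−  new=+  old=⊥  +wl: 3,6
  step 9. node 0  ⊔preds=+  new=+  old=⊥  +wl: 7
  step 10. node 3  ⊔preds=+  new=⊤  old=−  +wl: 
  step 11. node 6  ⊔preds=+  new=⊤  old=−  +wl: 1
  step 12. node 7  ⊔preds=⊤  new=⊤  old=+  +wl: 0,3,6
  step 13. node 1  ⊔preds=⊤  new=⊤  old=+  +wl: 
  step 14. node 0  ⊔preds=⊤  new=⊤  old=+  +wl: 7
  step 15. node 3  ⊔preds=⊤  new=⊤  stable
  step 16. node 6  ⊔preds=⊤  new=⊤  stable
  step 17. node 7  ⊔preds=⊤  new=⊤  stable

Least fixpoint reached:
  node 0: ⊤
  node 1: ⊤
  node 2: ⊥
  node 3: ⊤
  node 4: ⊥
  node 5: ⊥
  node 6: ⊤
  node 7: ⊤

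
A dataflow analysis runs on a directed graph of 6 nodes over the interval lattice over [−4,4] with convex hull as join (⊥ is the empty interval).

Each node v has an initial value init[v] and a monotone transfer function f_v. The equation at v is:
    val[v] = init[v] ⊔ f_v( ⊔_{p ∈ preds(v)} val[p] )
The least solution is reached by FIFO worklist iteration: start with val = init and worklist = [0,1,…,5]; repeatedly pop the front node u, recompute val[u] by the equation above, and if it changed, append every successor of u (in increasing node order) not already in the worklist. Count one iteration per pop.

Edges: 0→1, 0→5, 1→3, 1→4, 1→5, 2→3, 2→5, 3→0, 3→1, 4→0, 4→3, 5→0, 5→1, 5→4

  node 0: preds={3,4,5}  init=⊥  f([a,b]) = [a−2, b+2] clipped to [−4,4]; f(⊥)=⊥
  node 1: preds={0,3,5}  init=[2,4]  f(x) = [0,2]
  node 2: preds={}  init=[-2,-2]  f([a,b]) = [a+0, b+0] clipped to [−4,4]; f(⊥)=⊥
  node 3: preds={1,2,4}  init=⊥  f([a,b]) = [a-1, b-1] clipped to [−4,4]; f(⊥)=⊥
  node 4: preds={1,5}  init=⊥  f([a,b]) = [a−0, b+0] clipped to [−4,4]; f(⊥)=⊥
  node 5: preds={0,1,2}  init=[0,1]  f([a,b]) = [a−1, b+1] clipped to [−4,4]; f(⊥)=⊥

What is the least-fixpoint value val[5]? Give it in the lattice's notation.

Worklist (17 pops):
  #1 pop 0: in=[0,1] → [-2,3] (was ⊥); enqueue []
  #2 pop 1: in=[-2,3] → [0,4] (was [2,4]); enqueue []
  #3 pop 2: in=⊥ → [-2,-2] (no change)
  #4 pop 3: in=[-2,4] → [-3,3] (was ⊥); enqueue [0,1]
  #5 pop 4: in=[0,4] → [0,4] (was ⊥); enqueue [3]
  #6 pop 5: in=[-2,4] → [-3,4] (was [0,1]); enqueue [4]
  #7 pop 0: in=[-3,4] → [-4,4] (was [-2,3]); enqueue [5]
  #8 pop 1: in=[-4,4] → [0,4] (no change)
  #9 pop 3: in=[-2,4] → [-3,3] (no change)
  #10 pop 4: in=[-3,4] → [-3,4] (was [0,4]); enqueue [0,3]
  #11 pop 5: in=[-4,4] → [-4,4] (was [-3,4]); enqueue [1,4]
  #12 pop 0: in=[-4,4] → [-4,4] (no change)
  #13 pop 3: in=[-3,4] → [-4,3] (was [-3,3]); enqueue [0]
  #14 pop 1: in=[-4,4] → [0,4] (no change)
  #15 pop 4: in=[-4,4] → [-4,4] (was [-3,4]); enqueue [3]
  #16 pop 0: in=[-4,4] → [-4,4] (no change)
  #17 pop 3: in=[-4,4] → [-4,3] (no change)

Fixpoint:
  val[0] = [-4,4]
  val[1] = [0,4]
  val[2] = [-2,-2]
  val[3] = [-4,3]
  val[4] = [-4,4]
  val[5] = [-4,4]

[-4,4]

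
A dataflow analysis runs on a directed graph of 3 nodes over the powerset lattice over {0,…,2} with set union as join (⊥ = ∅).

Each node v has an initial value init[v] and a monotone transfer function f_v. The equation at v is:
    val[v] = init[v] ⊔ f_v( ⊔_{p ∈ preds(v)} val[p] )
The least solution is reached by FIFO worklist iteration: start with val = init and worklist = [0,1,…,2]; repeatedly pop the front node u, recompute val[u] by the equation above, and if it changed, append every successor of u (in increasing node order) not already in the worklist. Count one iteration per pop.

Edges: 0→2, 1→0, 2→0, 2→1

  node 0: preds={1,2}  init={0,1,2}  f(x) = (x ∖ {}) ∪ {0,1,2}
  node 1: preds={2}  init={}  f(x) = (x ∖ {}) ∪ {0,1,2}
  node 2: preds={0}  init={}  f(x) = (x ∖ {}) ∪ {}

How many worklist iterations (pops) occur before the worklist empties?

5

Worklist (5 pops):
  #1 pop 0: in={} → {0,1,2} (no change)
  #2 pop 1: in={} → {0,1,2} (was {}); enqueue [0]
  #3 pop 2: in={0,1,2} → {0,1,2} (was {}); enqueue [1]
  #4 pop 0: in={0,1,2} → {0,1,2} (no change)
  #5 pop 1: in={0,1,2} → {0,1,2} (no change)

Fixpoint:
  val[0] = {0,1,2}
  val[1] = {0,1,2}
  val[2] = {0,1,2}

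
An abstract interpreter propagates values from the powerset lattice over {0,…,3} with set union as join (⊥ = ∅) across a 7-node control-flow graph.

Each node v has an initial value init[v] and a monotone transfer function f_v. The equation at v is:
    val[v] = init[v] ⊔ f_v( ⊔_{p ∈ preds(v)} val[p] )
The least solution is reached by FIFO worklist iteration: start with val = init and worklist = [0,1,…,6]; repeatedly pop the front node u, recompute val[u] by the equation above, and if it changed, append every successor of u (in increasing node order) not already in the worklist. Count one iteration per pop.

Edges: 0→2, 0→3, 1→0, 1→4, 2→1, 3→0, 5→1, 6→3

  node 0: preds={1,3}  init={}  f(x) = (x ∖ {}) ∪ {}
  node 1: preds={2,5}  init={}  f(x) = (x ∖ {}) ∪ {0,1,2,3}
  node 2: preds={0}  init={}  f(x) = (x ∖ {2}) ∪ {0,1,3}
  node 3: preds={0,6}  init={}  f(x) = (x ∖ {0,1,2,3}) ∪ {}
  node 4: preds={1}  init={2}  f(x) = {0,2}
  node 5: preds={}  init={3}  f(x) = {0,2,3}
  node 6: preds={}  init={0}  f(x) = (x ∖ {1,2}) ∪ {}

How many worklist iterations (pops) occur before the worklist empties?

11

Trace (11 dequeues):
  [1] u=0 | in {} | out {} | ==
  [2] u=1 | in {3} | out {0,1,2,3} | prev {} | push {0}
  [3] u=2 | in {} | out {0,1,3} | prev {} | push {1}
  [4] u=3 | in {0} | out {} | ==
  [5] u=4 | in {0,1,2,3} | out {0,2} | prev {2} | push {}
  [6] u=5 | in {} | out {0,2,3} | prev {3} | push {}
  [7] u=6 | in {} | out {0} | ==
  [8] u=0 | in {0,1,2,3} | out {0,1,2,3} | prev {} | push {2,3}
  [9] u=1 | in {0,1,2,3} | out {0,1,2,3} | ==
  [10] u=2 | in {0,1,2,3} | out {0,1,3} | ==
  [11] u=3 | in {0,1,2,3} | out {} | ==

Converged values:
  [0] {0,1,2,3}
  [1] {0,1,2,3}
  [2] {0,1,3}
  [3] {}
  [4] {0,2}
  [5] {0,2,3}
  [6] {0}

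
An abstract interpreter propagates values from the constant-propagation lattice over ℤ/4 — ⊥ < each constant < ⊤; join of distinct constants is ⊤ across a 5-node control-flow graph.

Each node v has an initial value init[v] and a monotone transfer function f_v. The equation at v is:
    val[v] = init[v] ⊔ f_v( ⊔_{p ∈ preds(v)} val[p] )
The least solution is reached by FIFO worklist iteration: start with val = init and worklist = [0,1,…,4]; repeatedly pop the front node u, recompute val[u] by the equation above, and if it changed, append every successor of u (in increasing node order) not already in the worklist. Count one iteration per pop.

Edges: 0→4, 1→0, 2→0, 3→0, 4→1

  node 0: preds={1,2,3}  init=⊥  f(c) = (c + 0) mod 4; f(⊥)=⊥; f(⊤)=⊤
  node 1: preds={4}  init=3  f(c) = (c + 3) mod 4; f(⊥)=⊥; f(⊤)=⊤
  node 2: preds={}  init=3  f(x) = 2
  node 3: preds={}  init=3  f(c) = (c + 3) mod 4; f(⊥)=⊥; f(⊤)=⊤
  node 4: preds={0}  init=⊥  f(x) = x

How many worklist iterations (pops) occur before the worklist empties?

Iteration log — 10 steps:
  step 1. node 0  ⊔preds=3  new=3  old=⊥  +wl: 
  step 2. node 1  ⊔preds=⊥  new=3  stable
  step 3. node 2  ⊔preds=⊥  new=⊤  old=3  +wl: 0
  step 4. node 3  ⊔preds=⊥  new=3  stable
  step 5. node 4  ⊔preds=3  new=3  old=⊥  +wl: 1
  step 6. node 0  ⊔preds=⊤  new=⊤  old=3  +wl: 4
  step 7. node 1  ⊔preds=3  new=⊤  old=3  +wl: 0
  step 8. node 4  ⊔preds=⊤  new=⊤  old=3  +wl: 1
  step 9. node 0  ⊔preds=⊤  new=⊤  stable
  step 10. node 1  ⊔preds=⊤  new=⊤  stable

Least fixpoint reached:
  node 0: ⊤
  node 1: ⊤
  node 2: ⊤
  node 3: 3
  node 4: ⊤

10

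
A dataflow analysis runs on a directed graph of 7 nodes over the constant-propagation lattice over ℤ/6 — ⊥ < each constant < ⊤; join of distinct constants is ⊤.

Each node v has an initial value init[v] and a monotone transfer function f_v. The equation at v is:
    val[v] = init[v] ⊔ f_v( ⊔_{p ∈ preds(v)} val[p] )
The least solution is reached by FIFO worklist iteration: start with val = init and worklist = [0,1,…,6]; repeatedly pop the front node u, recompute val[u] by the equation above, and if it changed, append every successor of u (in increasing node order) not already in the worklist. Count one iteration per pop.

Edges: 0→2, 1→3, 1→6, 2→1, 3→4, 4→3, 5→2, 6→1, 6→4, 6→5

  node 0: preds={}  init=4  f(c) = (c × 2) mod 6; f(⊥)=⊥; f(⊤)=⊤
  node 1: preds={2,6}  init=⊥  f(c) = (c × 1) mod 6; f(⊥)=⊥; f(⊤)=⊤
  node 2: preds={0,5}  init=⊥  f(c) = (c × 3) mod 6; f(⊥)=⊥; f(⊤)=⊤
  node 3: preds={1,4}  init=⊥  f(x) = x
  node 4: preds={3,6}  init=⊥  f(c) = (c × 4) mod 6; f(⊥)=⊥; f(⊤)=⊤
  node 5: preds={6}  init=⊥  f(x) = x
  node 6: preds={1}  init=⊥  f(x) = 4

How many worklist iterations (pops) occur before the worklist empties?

Iteration log — 15 steps:
  step 1. node 0  ⊔preds=⊥  new=4  stable
  step 2. node 1  ⊔preds=⊥  new=⊥  stable
  step 3. node 2  ⊔preds=4  new=0  old=⊥  +wl: 1
  step 4. node 3  ⊔preds=⊥  new=⊥  stable
  step 5. node 4  ⊔preds=⊥  new=⊥  stable
  step 6. node 5  ⊔preds=⊥  new=⊥  stable
  step 7. node 6  ⊔preds=⊥  new=4  old=⊥  +wl: 4,5
  step 8. node 1  ⊔preds=⊤  new=⊤  old=⊥  +wl: 3,6
  step 9. node 4  ⊔preds=4  new=4  old=⊥  +wl: 
  step 10. node 5  ⊔preds=4  new=4  old=⊥  +wl: 2
  step 11. node 3  ⊔preds=⊤  new=⊤  old=⊥  +wl: 4
  step 12. node 6  ⊔preds=⊤  new=4  stable
  step 13. node 2  ⊔preds=4  new=0  stable
  step 14. node 4  ⊔preds=⊤  new=⊤  old=4  +wl: 3
  step 15. node 3  ⊔preds=⊤  new=⊤  stable

Least fixpoint reached:
  node 0: 4
  node 1: ⊤
  node 2: 0
  node 3: ⊤
  node 4: ⊤
  node 5: 4
  node 6: 4

15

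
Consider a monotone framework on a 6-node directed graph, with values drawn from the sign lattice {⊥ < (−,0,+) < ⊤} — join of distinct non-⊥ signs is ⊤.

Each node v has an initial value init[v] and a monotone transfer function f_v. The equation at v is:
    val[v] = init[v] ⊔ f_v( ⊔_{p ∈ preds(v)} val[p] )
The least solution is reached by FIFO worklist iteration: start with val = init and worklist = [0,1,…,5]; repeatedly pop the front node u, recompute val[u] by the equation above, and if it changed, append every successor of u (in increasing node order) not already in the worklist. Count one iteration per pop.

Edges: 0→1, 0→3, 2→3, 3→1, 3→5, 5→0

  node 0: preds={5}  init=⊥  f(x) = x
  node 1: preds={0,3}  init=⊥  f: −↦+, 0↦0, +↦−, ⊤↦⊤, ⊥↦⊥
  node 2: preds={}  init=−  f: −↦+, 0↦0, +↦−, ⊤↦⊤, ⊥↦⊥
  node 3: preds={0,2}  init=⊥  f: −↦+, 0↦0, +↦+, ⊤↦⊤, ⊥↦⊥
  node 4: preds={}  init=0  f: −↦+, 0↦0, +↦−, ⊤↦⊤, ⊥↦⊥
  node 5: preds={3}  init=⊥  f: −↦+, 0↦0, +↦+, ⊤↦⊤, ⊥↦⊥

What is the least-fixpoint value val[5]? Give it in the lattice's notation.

⊤

Trace (15 dequeues):
  [1] u=0 | in ⊥ | out ⊥ | ==
  [2] u=1 | in ⊥ | out ⊥ | ==
  [3] u=2 | in ⊥ | out − | ==
  [4] u=3 | in − | out + | prev ⊥ | push {1}
  [5] u=4 | in ⊥ | out 0 | ==
  [6] u=5 | in + | out + | prev ⊥ | push {0}
  [7] u=1 | in + | out − | prev ⊥ | push {}
  [8] u=0 | in + | out + | prev ⊥ | push {1,3}
  [9] u=1 | in + | out − | ==
  [10] u=3 | in ⊤ | out ⊤ | prev + | push {1,5}
  [11] u=1 | in ⊤ | out ⊤ | prev − | push {}
  [12] u=5 | in ⊤ | out ⊤ | prev + | push {0}
  [13] u=0 | in ⊤ | out ⊤ | prev + | push {1,3}
  [14] u=1 | in ⊤ | out ⊤ | ==
  [15] u=3 | in ⊤ | out ⊤ | ==

Converged values:
  [0] ⊤
  [1] ⊤
  [2] −
  [3] ⊤
  [4] 0
  [5] ⊤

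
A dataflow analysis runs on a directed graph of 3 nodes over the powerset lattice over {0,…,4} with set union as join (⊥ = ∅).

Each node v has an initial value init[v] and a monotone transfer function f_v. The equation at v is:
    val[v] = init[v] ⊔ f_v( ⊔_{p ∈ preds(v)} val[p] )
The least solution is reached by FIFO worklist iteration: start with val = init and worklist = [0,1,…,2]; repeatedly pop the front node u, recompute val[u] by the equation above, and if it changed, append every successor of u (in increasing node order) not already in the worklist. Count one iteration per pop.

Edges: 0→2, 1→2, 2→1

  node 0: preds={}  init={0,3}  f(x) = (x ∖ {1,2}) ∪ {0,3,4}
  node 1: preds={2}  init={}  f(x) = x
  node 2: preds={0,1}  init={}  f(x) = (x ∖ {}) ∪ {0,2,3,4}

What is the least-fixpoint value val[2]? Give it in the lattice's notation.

Worklist (5 pops):
  #1 pop 0: in={} → {0,3,4} (was {0,3}); enqueue []
  #2 pop 1: in={} → {} (no change)
  #3 pop 2: in={0,3,4} → {0,2,3,4} (was {}); enqueue [1]
  #4 pop 1: in={0,2,3,4} → {0,2,3,4} (was {}); enqueue [2]
  #5 pop 2: in={0,2,3,4} → {0,2,3,4} (no change)

Fixpoint:
  val[0] = {0,3,4}
  val[1] = {0,2,3,4}
  val[2] = {0,2,3,4}

{0,2,3,4}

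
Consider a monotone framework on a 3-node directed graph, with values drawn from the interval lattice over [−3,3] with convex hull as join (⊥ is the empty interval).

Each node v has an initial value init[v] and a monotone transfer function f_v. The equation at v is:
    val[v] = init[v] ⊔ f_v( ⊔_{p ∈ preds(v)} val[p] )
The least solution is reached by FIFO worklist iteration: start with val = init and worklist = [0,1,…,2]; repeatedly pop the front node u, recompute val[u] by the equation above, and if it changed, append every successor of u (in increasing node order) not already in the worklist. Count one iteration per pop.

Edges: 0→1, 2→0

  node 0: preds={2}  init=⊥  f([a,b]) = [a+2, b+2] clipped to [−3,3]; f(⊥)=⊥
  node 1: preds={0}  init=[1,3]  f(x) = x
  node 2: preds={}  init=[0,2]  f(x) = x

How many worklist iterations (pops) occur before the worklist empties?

3

Trace (3 dequeues):
  [1] u=0 | in [0,2] | out [2,3] | prev ⊥ | push {}
  [2] u=1 | in [2,3] | out [1,3] | ==
  [3] u=2 | in ⊥ | out [0,2] | ==

Converged values:
  [0] [2,3]
  [1] [1,3]
  [2] [0,2]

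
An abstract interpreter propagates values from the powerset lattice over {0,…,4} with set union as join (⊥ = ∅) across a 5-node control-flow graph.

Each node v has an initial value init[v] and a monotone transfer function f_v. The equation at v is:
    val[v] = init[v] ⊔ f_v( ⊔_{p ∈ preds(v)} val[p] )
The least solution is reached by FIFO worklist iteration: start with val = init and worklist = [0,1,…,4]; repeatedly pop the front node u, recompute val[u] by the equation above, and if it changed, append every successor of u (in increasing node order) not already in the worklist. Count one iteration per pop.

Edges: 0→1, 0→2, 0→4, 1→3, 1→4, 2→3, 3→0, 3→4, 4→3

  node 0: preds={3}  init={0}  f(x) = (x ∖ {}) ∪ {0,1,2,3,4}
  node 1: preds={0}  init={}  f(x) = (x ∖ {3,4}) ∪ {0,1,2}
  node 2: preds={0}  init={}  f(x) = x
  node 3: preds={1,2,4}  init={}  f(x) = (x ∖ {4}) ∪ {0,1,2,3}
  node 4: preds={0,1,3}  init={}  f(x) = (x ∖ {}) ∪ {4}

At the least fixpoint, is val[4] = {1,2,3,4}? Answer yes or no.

no

Iteration log — 7 steps:
  step 1. node 0  ⊔preds={}  new={0,1,2,3,4}  old={0}  +wl: 
  step 2. node 1  ⊔preds={0,1,2,3,4}  new={0,1,2}  old={}  +wl: 
  step 3. node 2  ⊔preds={0,1,2,3,4}  new={0,1,2,3,4}  old={}  +wl: 
  step 4. node 3  ⊔preds={0,1,2,3,4}  new={0,1,2,3}  old={}  +wl: 0
  step 5. node 4  ⊔preds={0,1,2,3,4}  new={0,1,2,3,4}  old={}  +wl: 3
  step 6. node 0  ⊔preds={0,1,2,3}  new={0,1,2,3,4}  stable
  step 7. node 3  ⊔preds={0,1,2,3,4}  new={0,1,2,3}  stable

Least fixpoint reached:
  node 0: {0,1,2,3,4}
  node 1: {0,1,2}
  node 2: {0,1,2,3,4}
  node 3: {0,1,2,3}
  node 4: {0,1,2,3,4}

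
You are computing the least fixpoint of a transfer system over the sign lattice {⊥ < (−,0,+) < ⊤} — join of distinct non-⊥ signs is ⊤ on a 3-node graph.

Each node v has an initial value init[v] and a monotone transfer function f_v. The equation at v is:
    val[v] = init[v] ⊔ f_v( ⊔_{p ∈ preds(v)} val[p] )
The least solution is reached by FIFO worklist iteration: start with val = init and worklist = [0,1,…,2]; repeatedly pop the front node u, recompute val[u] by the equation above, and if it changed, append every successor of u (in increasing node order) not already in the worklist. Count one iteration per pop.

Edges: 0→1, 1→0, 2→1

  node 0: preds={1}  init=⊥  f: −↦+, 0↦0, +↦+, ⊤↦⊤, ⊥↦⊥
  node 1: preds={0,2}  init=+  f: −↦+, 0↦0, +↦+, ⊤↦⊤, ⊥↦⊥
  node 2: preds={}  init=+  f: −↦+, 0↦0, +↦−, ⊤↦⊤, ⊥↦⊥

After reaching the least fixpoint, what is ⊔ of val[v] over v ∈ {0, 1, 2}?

+

Worklist (3 pops):
  #1 pop 0: in=+ → + (was ⊥); enqueue []
  #2 pop 1: in=+ → + (no change)
  #3 pop 2: in=⊥ → + (no change)

Fixpoint:
  val[0] = +
  val[1] = +
  val[2] = +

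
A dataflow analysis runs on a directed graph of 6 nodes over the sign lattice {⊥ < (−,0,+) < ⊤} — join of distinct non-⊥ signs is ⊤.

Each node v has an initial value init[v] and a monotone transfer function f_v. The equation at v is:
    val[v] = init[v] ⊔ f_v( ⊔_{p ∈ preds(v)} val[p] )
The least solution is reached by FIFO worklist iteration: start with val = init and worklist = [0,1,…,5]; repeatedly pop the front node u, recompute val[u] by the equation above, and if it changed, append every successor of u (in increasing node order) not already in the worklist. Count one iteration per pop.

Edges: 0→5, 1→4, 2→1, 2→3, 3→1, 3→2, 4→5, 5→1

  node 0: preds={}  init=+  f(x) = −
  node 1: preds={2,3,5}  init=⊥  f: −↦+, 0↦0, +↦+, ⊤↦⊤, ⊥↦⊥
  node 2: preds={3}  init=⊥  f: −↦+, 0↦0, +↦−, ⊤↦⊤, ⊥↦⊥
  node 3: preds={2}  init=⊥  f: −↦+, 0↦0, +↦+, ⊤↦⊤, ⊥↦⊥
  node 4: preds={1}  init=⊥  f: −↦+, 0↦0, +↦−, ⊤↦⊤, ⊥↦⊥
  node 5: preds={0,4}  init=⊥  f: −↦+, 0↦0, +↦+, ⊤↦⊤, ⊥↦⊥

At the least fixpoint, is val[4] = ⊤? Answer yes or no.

yes

Worklist (9 pops):
  #1 pop 0: in=⊥ → ⊤ (was +); enqueue []
  #2 pop 1: in=⊥ → ⊥ (no change)
  #3 pop 2: in=⊥ → ⊥ (no change)
  #4 pop 3: in=⊥ → ⊥ (no change)
  #5 pop 4: in=⊥ → ⊥ (no change)
  #6 pop 5: in=⊤ → ⊤ (was ⊥); enqueue [1]
  #7 pop 1: in=⊤ → ⊤ (was ⊥); enqueue [4]
  #8 pop 4: in=⊤ → ⊤ (was ⊥); enqueue [5]
  #9 pop 5: in=⊤ → ⊤ (no change)

Fixpoint:
  val[0] = ⊤
  val[1] = ⊤
  val[2] = ⊥
  val[3] = ⊥
  val[4] = ⊤
  val[5] = ⊤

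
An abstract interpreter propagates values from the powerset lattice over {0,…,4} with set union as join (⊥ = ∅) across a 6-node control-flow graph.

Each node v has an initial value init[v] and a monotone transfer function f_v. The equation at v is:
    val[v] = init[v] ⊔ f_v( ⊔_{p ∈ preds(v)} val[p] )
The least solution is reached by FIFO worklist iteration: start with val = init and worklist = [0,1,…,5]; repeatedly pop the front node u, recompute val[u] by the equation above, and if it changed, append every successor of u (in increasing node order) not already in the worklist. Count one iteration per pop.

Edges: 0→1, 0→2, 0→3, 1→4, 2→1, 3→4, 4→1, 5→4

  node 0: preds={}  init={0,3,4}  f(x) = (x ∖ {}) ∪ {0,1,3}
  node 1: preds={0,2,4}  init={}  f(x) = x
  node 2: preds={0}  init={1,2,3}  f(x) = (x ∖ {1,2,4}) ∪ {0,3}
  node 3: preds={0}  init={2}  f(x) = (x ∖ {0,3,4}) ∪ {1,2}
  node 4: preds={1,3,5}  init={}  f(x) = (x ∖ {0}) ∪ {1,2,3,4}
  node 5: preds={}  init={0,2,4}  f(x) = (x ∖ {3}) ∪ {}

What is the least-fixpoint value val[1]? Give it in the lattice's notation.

{0,1,2,3,4}

Iteration log — 7 steps:
  step 1. node 0  ⊔preds={}  new={0,1,3,4}  old={0,3,4}  +wl: 
  step 2. node 1  ⊔preds={0,1,2,3,4}  new={0,1,2,3,4}  old={}  +wl: 
  step 3. node 2  ⊔preds={0,1,3,4}  new={0,1,2,3}  old={1,2,3}  +wl: 1
  step 4. node 3  ⊔preds={0,1,3,4}  new={1,2}  old={2}  +wl: 
  step 5. node 4  ⊔preds={0,1,2,3,4}  new={1,2,3,4}  old={}  +wl: 
  step 6. node 5  ⊔preds={}  new={0,2,4}  stable
  step 7. node 1  ⊔preds={0,1,2,3,4}  new={0,1,2,3,4}  stable

Least fixpoint reached:
  node 0: {0,1,3,4}
  node 1: {0,1,2,3,4}
  node 2: {0,1,2,3}
  node 3: {1,2}
  node 4: {1,2,3,4}
  node 5: {0,2,4}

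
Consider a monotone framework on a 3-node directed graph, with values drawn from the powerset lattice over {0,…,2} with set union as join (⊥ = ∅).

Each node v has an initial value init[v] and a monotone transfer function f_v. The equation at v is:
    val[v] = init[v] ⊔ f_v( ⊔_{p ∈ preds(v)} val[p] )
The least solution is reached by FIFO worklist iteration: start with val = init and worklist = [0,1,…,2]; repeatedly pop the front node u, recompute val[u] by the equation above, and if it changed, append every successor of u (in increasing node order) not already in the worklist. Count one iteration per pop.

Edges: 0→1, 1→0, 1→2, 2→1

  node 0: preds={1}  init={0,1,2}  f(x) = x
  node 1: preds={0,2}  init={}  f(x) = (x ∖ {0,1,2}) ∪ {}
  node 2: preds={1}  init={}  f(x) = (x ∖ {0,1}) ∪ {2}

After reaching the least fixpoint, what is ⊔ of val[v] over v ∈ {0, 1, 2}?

{0,1,2}

Iteration log — 4 steps:
  step 1. node 0  ⊔preds={}  new={0,1,2}  stable
  step 2. node 1  ⊔preds={0,1,2}  new={}  stable
  step 3. node 2  ⊔preds={}  new={2}  old={}  +wl: 1
  step 4. node 1  ⊔preds={0,1,2}  new={}  stable

Least fixpoint reached:
  node 0: {0,1,2}
  node 1: {}
  node 2: {2}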